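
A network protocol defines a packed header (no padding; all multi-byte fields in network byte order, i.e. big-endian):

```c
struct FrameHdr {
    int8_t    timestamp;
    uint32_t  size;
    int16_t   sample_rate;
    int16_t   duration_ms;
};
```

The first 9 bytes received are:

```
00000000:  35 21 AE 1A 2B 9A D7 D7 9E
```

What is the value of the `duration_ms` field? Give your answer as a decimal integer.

`duration_ms` follows `timestamp` (1 B), `size` (4 B), `sample_rate` (2 B), so it starts at offset 1 + 4 + 2 = 7 and occupies 2 bytes.
Bytes at offsets 7..8: D7 9E.
Big-endian: lowest address holds the most-significant byte.
The bytes are already most-significant first: 0xD79E.
Top bit is set, so as a signed 16-bit value this is 0xD79E − 2^16 = -10338.

-10338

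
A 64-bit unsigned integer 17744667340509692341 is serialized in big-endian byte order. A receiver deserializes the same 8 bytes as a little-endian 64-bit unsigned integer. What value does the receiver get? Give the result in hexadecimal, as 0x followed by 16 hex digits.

0xB5418E50EEB841F6

17744667340509692341 in 64-bit hexadecimal is 0xF641B8EE508E41B5.
Stored big-endian, the bytes at ascending addresses are F6 41 B8 EE 50 8E 41 B5.
Read back as little-endian, the first byte is least significant, giving 0xB5418E50EEB841F6.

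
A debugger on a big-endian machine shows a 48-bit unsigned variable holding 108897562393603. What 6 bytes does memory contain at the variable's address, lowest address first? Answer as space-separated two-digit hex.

108897562393603 in hexadecimal, padded to 48 bits, is 0x630AB085FC03.
Split into bytes (most-significant first): 63 0A B0 85 FC 03.
In big-endian order the high byte comes first in memory.
So the memory order matches the most-significant-first order: 63 0A B0 85 FC 03.

63 0A B0 85 FC 03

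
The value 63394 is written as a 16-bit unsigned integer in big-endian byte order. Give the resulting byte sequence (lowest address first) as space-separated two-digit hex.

F7 A2

63394 in hexadecimal, padded to 16 bits, is 0xF7A2.
Split into bytes (most-significant first): F7 A2.
In big-endian order the high byte comes first in memory.
So the memory order matches the most-significant-first order: F7 A2.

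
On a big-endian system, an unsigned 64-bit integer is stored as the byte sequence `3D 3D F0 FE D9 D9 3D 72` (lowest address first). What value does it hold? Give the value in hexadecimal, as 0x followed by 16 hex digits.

0x3D3DF0FED9D93D72

In big-endian order the high byte comes first in memory.
The bytes are already most-significant first: 0x3D3DF0FED9D93D72.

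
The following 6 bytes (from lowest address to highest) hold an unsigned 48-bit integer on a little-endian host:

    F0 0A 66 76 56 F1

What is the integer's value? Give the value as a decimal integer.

Little-endian stores the least-significant byte at the lowest address.
Reassemble most-significant byte first: F1 56 76 66 0A F0 → 0xF15676660AF0.
0xF15676660AF0 = 265353655880432.

265353655880432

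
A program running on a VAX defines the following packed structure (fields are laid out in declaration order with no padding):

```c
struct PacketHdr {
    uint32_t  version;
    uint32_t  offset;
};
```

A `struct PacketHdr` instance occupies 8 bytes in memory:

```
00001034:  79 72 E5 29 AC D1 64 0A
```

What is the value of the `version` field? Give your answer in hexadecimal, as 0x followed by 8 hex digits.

`version` is the first field, at byte offset 0, occupying 4 bytes.
Bytes at offsets 0..3: 79 72 E5 29.
Little-endian: lowest address holds the least-significant byte.
Reassemble most-significant byte first: 29 E5 72 79 → 0x29E57279.

0x29E57279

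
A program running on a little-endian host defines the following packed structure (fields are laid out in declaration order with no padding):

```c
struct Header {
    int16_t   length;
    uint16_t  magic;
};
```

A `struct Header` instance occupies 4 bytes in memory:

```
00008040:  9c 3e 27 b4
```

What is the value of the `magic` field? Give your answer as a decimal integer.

46119

`magic` follows `length` (2 bytes), so it starts at byte offset 2 and occupies 2 bytes.
Bytes at offsets 2..3: 27 B4.
Little-endian stores the least-significant byte at the lowest address.
Reassemble most-significant byte first: B4 27 → 0xB427.
0xB427 = 46119.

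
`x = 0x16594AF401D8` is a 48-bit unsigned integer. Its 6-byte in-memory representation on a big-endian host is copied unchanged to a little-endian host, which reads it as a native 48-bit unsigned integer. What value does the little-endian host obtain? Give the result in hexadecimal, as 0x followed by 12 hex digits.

Stored big-endian, the bytes at ascending addresses are 16 59 4A F4 01 D8.
Read back as little-endian, the first byte is least significant, giving 0xD801F44A5916.

0xD801F44A5916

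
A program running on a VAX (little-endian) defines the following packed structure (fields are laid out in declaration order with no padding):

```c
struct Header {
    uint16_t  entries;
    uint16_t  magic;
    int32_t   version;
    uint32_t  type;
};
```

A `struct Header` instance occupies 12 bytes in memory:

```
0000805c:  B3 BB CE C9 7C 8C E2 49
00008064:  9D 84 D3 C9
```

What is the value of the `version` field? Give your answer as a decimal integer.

1239583868

`version` follows `entries` (2 B), `magic` (2 B), so it starts at offset 2 + 2 = 4 and occupies 4 bytes.
Bytes at offsets 4..7: 7C 8C E2 49.
Little-endian stores the least-significant byte at the lowest address.
Reassemble most-significant byte first: 49 E2 8C 7C → 0x49E28C7C.
0x49E28C7C = 1239583868.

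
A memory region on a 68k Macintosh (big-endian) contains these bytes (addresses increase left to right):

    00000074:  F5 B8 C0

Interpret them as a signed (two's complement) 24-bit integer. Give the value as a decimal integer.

Big-endian stores the most-significant byte at the lowest address.
The bytes are already most-significant first: 0xF5B8C0.
Top bit is set, so as a signed 24-bit value this is 0xF5B8C0 − 2^24 = -673600.

-673600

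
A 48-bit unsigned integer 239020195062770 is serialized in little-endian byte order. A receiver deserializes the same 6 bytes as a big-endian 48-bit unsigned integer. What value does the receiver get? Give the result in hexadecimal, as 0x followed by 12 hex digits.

0xF223D23963D9

239020195062770 in 48-bit hexadecimal is 0xD96339D223F2.
Stored little-endian, the bytes at ascending addresses are F2 23 D2 39 63 D9.
Read back as big-endian, the last byte is least significant, giving 0xF223D23963D9.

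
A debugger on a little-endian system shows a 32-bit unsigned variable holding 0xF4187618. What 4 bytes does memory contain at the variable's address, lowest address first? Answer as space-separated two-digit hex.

18 76 18 F4

Split into bytes (most-significant first): F4 18 76 18.
In little-endian order the low byte comes first in memory.
So at ascending addresses the bytes are 18 76 18 F4.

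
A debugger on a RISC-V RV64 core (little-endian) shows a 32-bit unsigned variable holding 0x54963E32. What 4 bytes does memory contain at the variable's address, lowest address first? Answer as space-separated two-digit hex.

Split into bytes (most-significant first): 54 96 3E 32.
Little-endian stores the least-significant byte at the lowest address.
So at ascending addresses the bytes are 32 3E 96 54.

32 3E 96 54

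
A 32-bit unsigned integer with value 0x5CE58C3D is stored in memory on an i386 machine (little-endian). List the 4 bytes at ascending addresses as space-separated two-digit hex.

Split into bytes (most-significant first): 5C E5 8C 3D.
Little-endian stores the least-significant byte at the lowest address.
So at ascending addresses the bytes are 3D 8C E5 5C.

3D 8C E5 5C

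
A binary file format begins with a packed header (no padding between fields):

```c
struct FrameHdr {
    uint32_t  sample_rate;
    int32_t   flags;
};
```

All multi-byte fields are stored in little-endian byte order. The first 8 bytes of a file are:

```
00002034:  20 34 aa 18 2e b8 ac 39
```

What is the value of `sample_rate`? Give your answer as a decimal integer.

`sample_rate` is the first field, at byte offset 0, occupying 4 bytes.
Bytes at offsets 0..3: 20 34 AA 18.
Little-endian: lowest address holds the least-significant byte.
Reassemble most-significant byte first: 18 AA 34 20 → 0x18AA3420.
0x18AA3420 = 413807648.

413807648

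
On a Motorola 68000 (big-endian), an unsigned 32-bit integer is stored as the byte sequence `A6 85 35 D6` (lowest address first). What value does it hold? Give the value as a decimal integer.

In big-endian order the high byte comes first in memory.
The bytes are already most-significant first: 0xA68535D6.
0xA68535D6 = 2793747926.

2793747926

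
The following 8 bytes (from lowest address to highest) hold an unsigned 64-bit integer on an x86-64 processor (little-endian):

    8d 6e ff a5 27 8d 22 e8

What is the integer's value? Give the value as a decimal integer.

16727087167435665037

In little-endian order the low byte comes first in memory.
Reassemble most-significant byte first: E8 22 8D 27 A5 FF 6E 8D → 0xE8228D27A5FF6E8D.
0xE8228D27A5FF6E8D = 16727087167435665037.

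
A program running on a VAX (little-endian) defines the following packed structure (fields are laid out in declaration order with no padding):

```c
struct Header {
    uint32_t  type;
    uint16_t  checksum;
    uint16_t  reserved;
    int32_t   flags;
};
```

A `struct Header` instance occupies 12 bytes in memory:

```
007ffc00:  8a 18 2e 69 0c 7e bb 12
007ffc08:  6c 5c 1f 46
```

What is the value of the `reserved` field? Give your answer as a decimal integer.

`reserved` follows `type` (4 B), `checksum` (2 B), so it starts at offset 4 + 2 = 6 and occupies 2 bytes.
Bytes at offsets 6..7: BB 12.
Little-endian stores the least-significant byte at the lowest address.
Reassemble most-significant byte first: 12 BB → 0x12BB.
0x12BB = 4795.

4795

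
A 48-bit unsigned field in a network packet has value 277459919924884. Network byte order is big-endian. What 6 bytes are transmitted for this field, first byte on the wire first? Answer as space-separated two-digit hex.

FC 59 2B F7 6E 94

277459919924884 in hexadecimal, padded to 48 bits, is 0xFC592BF76E94.
Split into bytes (most-significant first): FC 59 2B F7 6E 94.
Big-endian stores the most-significant byte at the lowest address.
So the memory order matches the most-significant-first order: FC 59 2B F7 6E 94.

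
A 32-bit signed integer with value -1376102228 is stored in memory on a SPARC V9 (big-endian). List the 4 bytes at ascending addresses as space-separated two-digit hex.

Two's complement of -1376102228 in 32 bits: 1376102228 = 0x5205A754; invert → 0xADFA58AB; add 1 → 0xADFA58AC.
Split into bytes (most-significant first): AD FA 58 AC.
Big-endian: lowest address holds the most-significant byte.
So the memory order matches the most-significant-first order: AD FA 58 AC.

AD FA 58 AC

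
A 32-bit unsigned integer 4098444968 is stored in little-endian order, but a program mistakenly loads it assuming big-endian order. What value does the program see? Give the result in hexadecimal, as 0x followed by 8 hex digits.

0xA84E49F4

4098444968 in 32-bit hexadecimal is 0xF4494EA8.
Stored little-endian, the bytes at ascending addresses are A8 4E 49 F4.
Read back as big-endian, the last byte is least significant, giving 0xA84E49F4.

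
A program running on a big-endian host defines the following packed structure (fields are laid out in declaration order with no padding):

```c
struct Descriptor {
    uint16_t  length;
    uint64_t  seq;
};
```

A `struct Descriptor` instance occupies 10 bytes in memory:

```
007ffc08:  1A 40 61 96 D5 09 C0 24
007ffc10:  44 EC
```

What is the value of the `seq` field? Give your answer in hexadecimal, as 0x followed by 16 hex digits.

0x6196D509C02444EC

`seq` follows `length` (2 bytes), so it starts at byte offset 2 and occupies 8 bytes.
Bytes at offsets 2..9: 61 96 D5 09 C0 24 44 EC.
Big-endian stores the most-significant byte at the lowest address.
The bytes are already most-significant first: 0x6196D509C02444EC.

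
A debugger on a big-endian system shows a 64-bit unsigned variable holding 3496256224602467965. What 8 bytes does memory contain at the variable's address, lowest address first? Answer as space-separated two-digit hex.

30 85 32 83 27 2D AE 7D

3496256224602467965 in hexadecimal, padded to 64 bits, is 0x30853283272DAE7D.
Split into bytes (most-significant first): 30 85 32 83 27 2D AE 7D.
Big-endian stores the most-significant byte at the lowest address.
So the memory order matches the most-significant-first order: 30 85 32 83 27 2D AE 7D.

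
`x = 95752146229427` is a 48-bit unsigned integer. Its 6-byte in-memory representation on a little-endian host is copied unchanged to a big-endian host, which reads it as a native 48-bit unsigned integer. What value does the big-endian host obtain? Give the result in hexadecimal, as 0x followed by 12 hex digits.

0xB398A9081657

95752146229427 in 48-bit hexadecimal is 0x571608A998B3.
Stored little-endian, the bytes at ascending addresses are B3 98 A9 08 16 57.
Read back as big-endian, the last byte is least significant, giving 0xB398A9081657.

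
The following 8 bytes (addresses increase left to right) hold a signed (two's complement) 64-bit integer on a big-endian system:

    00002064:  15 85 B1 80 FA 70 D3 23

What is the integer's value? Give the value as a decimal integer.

1550840814214632227

Big-endian: lowest address holds the most-significant byte.
The bytes are already most-significant first: 0x1585B180FA70D323.
0x1585B180FA70D323 = 1550840814214632227.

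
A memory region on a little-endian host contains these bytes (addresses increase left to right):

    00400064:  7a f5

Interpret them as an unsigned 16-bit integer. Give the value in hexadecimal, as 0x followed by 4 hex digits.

0xF57A

Little-endian stores the least-significant byte at the lowest address.
Reassemble most-significant byte first: F5 7A → 0xF57A.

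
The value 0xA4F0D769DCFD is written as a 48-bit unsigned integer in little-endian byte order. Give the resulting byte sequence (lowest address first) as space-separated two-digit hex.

FD DC 69 D7 F0 A4

Split into bytes (most-significant first): A4 F0 D7 69 DC FD.
In little-endian order the low byte comes first in memory.
So at ascending addresses the bytes are FD DC 69 D7 F0 A4.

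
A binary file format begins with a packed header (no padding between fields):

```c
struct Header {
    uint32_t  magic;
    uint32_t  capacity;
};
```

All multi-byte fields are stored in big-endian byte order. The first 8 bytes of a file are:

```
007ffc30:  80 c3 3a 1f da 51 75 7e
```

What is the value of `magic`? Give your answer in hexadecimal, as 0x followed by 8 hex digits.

0x80C33A1F

`magic` is the first field, at byte offset 0, occupying 4 bytes.
Bytes at offsets 0..3: 80 C3 3A 1F.
Big-endian stores the most-significant byte at the lowest address.
The bytes are already most-significant first: 0x80C33A1F.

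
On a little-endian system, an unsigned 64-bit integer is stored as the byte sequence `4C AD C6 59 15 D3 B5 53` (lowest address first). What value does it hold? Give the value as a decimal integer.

6031959364586614092

In little-endian order the low byte comes first in memory.
Reassemble most-significant byte first: 53 B5 D3 15 59 C6 AD 4C → 0x53B5D31559C6AD4C.
0x53B5D31559C6AD4C = 6031959364586614092.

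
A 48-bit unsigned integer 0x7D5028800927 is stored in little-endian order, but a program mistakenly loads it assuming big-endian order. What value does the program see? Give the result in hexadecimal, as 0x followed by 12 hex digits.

Stored little-endian, the bytes at ascending addresses are 27 09 80 28 50 7D.
Read back as big-endian, the last byte is least significant, giving 0x27098028507D.

0x27098028507D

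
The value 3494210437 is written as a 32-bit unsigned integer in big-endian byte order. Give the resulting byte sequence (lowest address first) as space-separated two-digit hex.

D0 45 6B 85

3494210437 in hexadecimal, padded to 32 bits, is 0xD0456B85.
Split into bytes (most-significant first): D0 45 6B 85.
Big-endian stores the most-significant byte at the lowest address.
So the memory order matches the most-significant-first order: D0 45 6B 85.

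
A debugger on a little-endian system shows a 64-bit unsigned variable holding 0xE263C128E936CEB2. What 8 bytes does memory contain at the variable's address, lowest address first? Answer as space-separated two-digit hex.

B2 CE 36 E9 28 C1 63 E2

Split into bytes (most-significant first): E2 63 C1 28 E9 36 CE B2.
Little-endian stores the least-significant byte at the lowest address.
So at ascending addresses the bytes are B2 CE 36 E9 28 C1 63 E2.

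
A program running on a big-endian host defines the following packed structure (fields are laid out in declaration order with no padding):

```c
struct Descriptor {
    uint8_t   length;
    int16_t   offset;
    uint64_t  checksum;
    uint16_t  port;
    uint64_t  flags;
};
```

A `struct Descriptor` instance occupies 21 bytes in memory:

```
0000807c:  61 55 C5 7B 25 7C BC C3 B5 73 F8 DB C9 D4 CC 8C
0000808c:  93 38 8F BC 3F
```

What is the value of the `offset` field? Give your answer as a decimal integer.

`offset` follows `length` (1 byte), so it starts at byte offset 1 and occupies 2 bytes.
Bytes at offsets 1..2: 55 C5.
In big-endian order the high byte comes first in memory.
The bytes are already most-significant first: 0x55C5.
0x55C5 = 21957.

21957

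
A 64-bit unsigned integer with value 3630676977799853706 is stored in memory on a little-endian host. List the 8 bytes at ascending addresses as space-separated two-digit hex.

8A F6 F2 A3 79 C1 62 32

3630676977799853706 in hexadecimal, padded to 64 bits, is 0x3262C179A3F2F68A.
Split into bytes (most-significant first): 32 62 C1 79 A3 F2 F6 8A.
Little-endian stores the least-significant byte at the lowest address.
So at ascending addresses the bytes are 8A F6 F2 A3 79 C1 62 32.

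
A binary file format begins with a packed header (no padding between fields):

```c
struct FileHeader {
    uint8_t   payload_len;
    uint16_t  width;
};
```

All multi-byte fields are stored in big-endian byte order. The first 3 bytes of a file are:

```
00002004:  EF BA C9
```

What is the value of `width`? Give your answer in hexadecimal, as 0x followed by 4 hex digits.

`width` follows `payload_len` (1 byte), so it starts at byte offset 1 and occupies 2 bytes.
Bytes at offsets 1..2: BA C9.
Big-endian: lowest address holds the most-significant byte.
The bytes are already most-significant first: 0xBAC9.

0xBAC9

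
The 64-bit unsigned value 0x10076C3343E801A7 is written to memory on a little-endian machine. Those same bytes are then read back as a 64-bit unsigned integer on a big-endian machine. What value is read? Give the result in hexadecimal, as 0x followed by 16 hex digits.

Stored little-endian, the bytes at ascending addresses are A7 01 E8 43 33 6C 07 10.
Read back as big-endian, the last byte is least significant, giving 0xA701E843336C0710.

0xA701E843336C0710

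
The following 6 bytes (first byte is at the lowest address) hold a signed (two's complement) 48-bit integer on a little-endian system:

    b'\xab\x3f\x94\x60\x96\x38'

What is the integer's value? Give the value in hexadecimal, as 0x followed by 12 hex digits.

0x389660943FAB

Little-endian: lowest address holds the least-significant byte.
Reassemble most-significant byte first: 38 96 60 94 3F AB → 0x389660943FAB.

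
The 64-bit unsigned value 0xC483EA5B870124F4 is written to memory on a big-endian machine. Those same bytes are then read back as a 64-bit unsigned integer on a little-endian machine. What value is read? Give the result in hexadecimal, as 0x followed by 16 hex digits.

Stored big-endian, the bytes at ascending addresses are C4 83 EA 5B 87 01 24 F4.
Read back as little-endian, the first byte is least significant, giving 0xF42401875BEA83C4.

0xF42401875BEA83C4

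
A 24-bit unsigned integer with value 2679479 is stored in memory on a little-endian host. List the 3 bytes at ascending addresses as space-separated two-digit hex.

B7 E2 28

2679479 in hexadecimal, padded to 24 bits, is 0x28E2B7.
Split into bytes (most-significant first): 28 E2 B7.
Little-endian stores the least-significant byte at the lowest address.
So at ascending addresses the bytes are B7 E2 28.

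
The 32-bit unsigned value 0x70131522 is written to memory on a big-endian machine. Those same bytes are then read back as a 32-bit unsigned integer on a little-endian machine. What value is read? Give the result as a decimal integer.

571806576

Stored big-endian, the bytes at ascending addresses are 70 13 15 22.
Read back as little-endian, the first byte is least significant, giving 0x22151370.
0x22151370 = 571806576.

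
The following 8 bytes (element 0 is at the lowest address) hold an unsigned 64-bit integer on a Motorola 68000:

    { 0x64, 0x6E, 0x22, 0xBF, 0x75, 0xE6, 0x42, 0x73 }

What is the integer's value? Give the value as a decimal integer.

In big-endian order the high byte comes first in memory.
The bytes are already most-significant first: 0x646E22BF75E64273.
0x646E22BF75E64273 = 7236759856943088243.

7236759856943088243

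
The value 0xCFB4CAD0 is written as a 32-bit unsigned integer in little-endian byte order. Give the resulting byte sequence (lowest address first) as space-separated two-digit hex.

Split into bytes (most-significant first): CF B4 CA D0.
Little-endian: lowest address holds the least-significant byte.
So at ascending addresses the bytes are D0 CA B4 CF.

D0 CA B4 CF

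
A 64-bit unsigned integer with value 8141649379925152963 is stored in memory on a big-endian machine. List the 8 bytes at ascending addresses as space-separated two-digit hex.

8141649379925152963 in hexadecimal, padded to 64 bits, is 0x70FCF2F98837D4C3.
Split into bytes (most-significant first): 70 FC F2 F9 88 37 D4 C3.
Big-endian: lowest address holds the most-significant byte.
So the memory order matches the most-significant-first order: 70 FC F2 F9 88 37 D4 C3.

70 FC F2 F9 88 37 D4 C3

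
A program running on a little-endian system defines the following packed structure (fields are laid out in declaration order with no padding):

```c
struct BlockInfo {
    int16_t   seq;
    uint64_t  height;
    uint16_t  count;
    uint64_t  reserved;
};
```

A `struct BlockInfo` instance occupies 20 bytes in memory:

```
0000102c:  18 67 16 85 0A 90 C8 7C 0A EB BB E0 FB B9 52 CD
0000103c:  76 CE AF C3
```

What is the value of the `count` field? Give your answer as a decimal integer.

57531

`count` follows `seq` (2 B), `height` (8 B), so it starts at offset 2 + 8 = 10 and occupies 2 bytes.
Bytes at offsets 10..11: BB E0.
Little-endian stores the least-significant byte at the lowest address.
Reassemble most-significant byte first: E0 BB → 0xE0BB.
0xE0BB = 57531.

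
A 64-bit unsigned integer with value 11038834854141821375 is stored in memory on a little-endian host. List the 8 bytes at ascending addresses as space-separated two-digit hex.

BF 01 53 47 D0 D1 31 99

11038834854141821375 in hexadecimal, padded to 64 bits, is 0x9931D1D0475301BF.
Split into bytes (most-significant first): 99 31 D1 D0 47 53 01 BF.
Little-endian: lowest address holds the least-significant byte.
So at ascending addresses the bytes are BF 01 53 47 D0 D1 31 99.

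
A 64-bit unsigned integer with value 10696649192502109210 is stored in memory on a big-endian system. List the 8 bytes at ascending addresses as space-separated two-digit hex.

94 72 21 C4 6E 0E A4 1A

10696649192502109210 in hexadecimal, padded to 64 bits, is 0x947221C46E0EA41A.
Split into bytes (most-significant first): 94 72 21 C4 6E 0E A4 1A.
In big-endian order the high byte comes first in memory.
So the memory order matches the most-significant-first order: 94 72 21 C4 6E 0E A4 1A.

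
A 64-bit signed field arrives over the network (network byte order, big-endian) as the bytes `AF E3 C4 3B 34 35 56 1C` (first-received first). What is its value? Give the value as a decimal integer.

-5772554538800818660

In big-endian order the high byte comes first in memory.
The bytes are already most-significant first: 0xAFE3C43B3435561C.
Top bit is set, so as a signed 64-bit value this is 0xAFE3C43B3435561C − 2^64 = -5772554538800818660.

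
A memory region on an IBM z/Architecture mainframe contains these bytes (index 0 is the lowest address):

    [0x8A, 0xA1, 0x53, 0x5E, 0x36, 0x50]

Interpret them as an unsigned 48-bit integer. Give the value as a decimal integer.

152425493050960

In big-endian order the high byte comes first in memory.
The bytes are already most-significant first: 0x8AA1535E3650.
0x8AA1535E3650 = 152425493050960.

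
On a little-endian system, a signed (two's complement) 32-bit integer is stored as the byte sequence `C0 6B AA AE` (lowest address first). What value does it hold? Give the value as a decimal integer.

Little-endian: lowest address holds the least-significant byte.
Reassemble most-significant byte first: AE AA 6B C0 → 0xAEAA6BC0.
Top bit is set, so as a signed 32-bit value this is 0xAEAA6BC0 − 2^32 = -1364563008.

-1364563008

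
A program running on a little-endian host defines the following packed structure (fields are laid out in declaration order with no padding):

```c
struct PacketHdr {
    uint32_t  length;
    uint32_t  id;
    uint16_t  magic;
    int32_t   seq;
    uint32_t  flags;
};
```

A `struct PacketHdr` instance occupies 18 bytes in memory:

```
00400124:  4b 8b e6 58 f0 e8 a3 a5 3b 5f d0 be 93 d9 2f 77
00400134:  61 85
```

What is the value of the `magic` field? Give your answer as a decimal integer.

`magic` follows `length` (4 B), `id` (4 B), so it starts at offset 4 + 4 = 8 and occupies 2 bytes.
Bytes at offsets 8..9: 3B 5F.
Little-endian: lowest address holds the least-significant byte.
Reassemble most-significant byte first: 5F 3B → 0x5F3B.
0x5F3B = 24379.

24379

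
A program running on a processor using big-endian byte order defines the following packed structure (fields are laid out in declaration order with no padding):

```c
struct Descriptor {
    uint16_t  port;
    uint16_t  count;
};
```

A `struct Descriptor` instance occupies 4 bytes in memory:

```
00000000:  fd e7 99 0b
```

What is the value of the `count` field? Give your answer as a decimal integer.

39179

`count` follows `port` (2 bytes), so it starts at byte offset 2 and occupies 2 bytes.
Bytes at offsets 2..3: 99 0B.
In big-endian order the high byte comes first in memory.
The bytes are already most-significant first: 0x990B.
0x990B = 39179.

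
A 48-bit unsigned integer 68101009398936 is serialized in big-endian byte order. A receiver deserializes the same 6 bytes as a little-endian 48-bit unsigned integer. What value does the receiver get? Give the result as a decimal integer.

68101009398936 in 48-bit hexadecimal is 0x3DF000795C98.
Stored big-endian, the bytes at ascending addresses are 3D F0 00 79 5C 98.
Read back as little-endian, the first byte is least significant, giving 0x985C7900F03D.
0x985C7900F03D = 167522934517821.

167522934517821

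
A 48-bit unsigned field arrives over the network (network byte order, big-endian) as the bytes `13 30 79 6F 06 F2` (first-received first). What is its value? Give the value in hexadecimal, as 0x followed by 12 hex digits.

Big-endian stores the most-significant byte at the lowest address.
The bytes are already most-significant first: 0x1330796F06F2.

0x1330796F06F2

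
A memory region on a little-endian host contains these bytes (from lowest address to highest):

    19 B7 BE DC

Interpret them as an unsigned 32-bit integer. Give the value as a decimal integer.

3703486233

Little-endian stores the least-significant byte at the lowest address.
Reassemble most-significant byte first: DC BE B7 19 → 0xDCBEB719.
0xDCBEB719 = 3703486233.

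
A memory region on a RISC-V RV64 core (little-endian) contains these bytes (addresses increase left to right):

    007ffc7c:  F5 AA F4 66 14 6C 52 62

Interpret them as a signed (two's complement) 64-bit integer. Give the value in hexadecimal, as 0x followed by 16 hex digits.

0x62526C1466F4AAF5

Little-endian stores the least-significant byte at the lowest address.
Reassemble most-significant byte first: 62 52 6C 14 66 F4 AA F5 → 0x62526C1466F4AAF5.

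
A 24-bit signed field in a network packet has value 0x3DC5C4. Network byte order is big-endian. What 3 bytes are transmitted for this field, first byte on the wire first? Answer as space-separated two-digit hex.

Split into bytes (most-significant first): 3D C5 C4.
Big-endian stores the most-significant byte at the lowest address.
So the memory order matches the most-significant-first order: 3D C5 C4.

3D C5 C4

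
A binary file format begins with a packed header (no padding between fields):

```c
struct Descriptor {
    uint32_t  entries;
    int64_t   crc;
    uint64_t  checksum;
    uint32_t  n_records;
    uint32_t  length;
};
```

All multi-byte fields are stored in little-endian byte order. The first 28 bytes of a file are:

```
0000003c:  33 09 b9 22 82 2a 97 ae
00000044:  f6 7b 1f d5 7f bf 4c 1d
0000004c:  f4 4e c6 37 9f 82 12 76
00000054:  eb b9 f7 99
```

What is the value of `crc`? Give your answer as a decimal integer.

-3089614519931557246

`crc` follows `entries` (4 bytes), so it starts at byte offset 4 and occupies 8 bytes.
Bytes at offsets 4..11: 82 2A 97 AE F6 7B 1F D5.
Little-endian: lowest address holds the least-significant byte.
Reassemble most-significant byte first: D5 1F 7B F6 AE 97 2A 82 → 0xD51F7BF6AE972A82.
Top bit is set, so as a signed 64-bit value this is 0xD51F7BF6AE972A82 − 2^64 = -3089614519931557246.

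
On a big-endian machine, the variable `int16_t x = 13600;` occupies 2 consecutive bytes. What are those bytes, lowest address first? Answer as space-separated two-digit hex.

35 20

13600 in hexadecimal, padded to 16 bits, is 0x3520.
Split into bytes (most-significant first): 35 20.
Big-endian: lowest address holds the most-significant byte.
So the memory order matches the most-significant-first order: 35 20.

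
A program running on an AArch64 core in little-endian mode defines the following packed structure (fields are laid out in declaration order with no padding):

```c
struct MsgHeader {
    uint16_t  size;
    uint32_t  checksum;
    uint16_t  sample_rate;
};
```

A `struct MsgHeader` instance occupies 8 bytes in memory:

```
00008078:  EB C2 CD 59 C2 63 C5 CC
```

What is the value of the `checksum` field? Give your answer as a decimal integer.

1673681357

`checksum` follows `size` (2 bytes), so it starts at byte offset 2 and occupies 4 bytes.
Bytes at offsets 2..5: CD 59 C2 63.
In little-endian order the low byte comes first in memory.
Reassemble most-significant byte first: 63 C2 59 CD → 0x63C259CD.
0x63C259CD = 1673681357.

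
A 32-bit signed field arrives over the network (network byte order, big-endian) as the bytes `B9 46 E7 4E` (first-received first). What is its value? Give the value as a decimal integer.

-1186535602

Big-endian: lowest address holds the most-significant byte.
The bytes are already most-significant first: 0xB946E74E.
Top bit is set, so as a signed 32-bit value this is 0xB946E74E − 2^32 = -1186535602.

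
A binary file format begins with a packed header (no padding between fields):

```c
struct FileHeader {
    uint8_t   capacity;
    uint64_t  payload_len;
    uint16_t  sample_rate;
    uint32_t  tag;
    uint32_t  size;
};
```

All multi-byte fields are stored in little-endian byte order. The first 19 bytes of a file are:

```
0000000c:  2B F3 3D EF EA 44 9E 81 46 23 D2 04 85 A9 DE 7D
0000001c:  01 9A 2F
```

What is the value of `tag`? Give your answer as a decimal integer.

3735651588

`tag` follows `capacity` (1 B), `payload_len` (8 B), `sample_rate` (2 B), so it starts at offset 1 + 8 + 2 = 11 and occupies 4 bytes.
Bytes at offsets 11..14: 04 85 A9 DE.
Little-endian: lowest address holds the least-significant byte.
Reassemble most-significant byte first: DE A9 85 04 → 0xDEA98504.
0xDEA98504 = 3735651588.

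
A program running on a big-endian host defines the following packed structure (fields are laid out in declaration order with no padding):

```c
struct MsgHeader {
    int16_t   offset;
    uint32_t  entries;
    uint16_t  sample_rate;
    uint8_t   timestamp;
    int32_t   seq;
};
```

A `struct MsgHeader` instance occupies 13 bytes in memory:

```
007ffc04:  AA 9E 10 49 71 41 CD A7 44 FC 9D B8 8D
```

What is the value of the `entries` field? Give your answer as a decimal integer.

273248577

`entries` follows `offset` (2 bytes), so it starts at byte offset 2 and occupies 4 bytes.
Bytes at offsets 2..5: 10 49 71 41.
Big-endian stores the most-significant byte at the lowest address.
The bytes are already most-significant first: 0x10497141.
0x10497141 = 273248577.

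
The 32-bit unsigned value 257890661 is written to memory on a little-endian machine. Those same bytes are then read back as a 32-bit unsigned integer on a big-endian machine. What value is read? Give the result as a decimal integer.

257890661 in 32-bit hexadecimal is 0x0F5F1965.
Stored little-endian, the bytes at ascending addresses are 65 19 5F 0F.
Read back as big-endian, the last byte is least significant, giving 0x65195F0F.
0x65195F0F = 1696161551.

1696161551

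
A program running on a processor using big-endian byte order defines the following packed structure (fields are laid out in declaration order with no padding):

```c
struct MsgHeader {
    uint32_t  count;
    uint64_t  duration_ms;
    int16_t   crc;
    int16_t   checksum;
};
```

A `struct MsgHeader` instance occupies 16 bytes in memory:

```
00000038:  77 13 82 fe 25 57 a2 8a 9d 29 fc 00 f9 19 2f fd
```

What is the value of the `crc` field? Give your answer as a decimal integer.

`crc` follows `count` (4 B), `duration_ms` (8 B), so it starts at offset 4 + 8 = 12 and occupies 2 bytes.
Bytes at offsets 12..13: F9 19.
Big-endian stores the most-significant byte at the lowest address.
The bytes are already most-significant first: 0xF919.
Top bit is set, so as a signed 16-bit value this is 0xF919 − 2^16 = -1767.

-1767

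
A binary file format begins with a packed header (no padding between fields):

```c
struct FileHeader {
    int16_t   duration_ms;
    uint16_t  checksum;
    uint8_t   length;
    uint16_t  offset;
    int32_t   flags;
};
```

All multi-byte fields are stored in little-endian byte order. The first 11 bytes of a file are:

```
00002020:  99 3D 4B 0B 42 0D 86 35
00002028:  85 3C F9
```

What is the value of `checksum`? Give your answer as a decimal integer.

`checksum` follows `duration_ms` (2 bytes), so it starts at byte offset 2 and occupies 2 bytes.
Bytes at offsets 2..3: 4B 0B.
In little-endian order the low byte comes first in memory.
Reassemble most-significant byte first: 0B 4B → 0x0B4B.
0x0B4B = 2891.

2891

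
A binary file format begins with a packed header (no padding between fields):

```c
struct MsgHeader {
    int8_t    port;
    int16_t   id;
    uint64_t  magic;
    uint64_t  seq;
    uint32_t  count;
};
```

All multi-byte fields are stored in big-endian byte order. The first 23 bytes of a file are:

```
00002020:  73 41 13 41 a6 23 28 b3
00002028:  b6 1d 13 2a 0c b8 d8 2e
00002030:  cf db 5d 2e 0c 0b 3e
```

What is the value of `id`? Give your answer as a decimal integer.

16659

`id` follows `port` (1 byte), so it starts at byte offset 1 and occupies 2 bytes.
Bytes at offsets 1..2: 41 13.
Big-endian stores the most-significant byte at the lowest address.
The bytes are already most-significant first: 0x4113.
0x4113 = 16659.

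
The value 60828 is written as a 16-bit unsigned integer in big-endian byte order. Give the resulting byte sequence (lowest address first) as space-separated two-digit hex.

60828 in hexadecimal, padded to 16 bits, is 0xED9C.
Split into bytes (most-significant first): ED 9C.
In big-endian order the high byte comes first in memory.
So the memory order matches the most-significant-first order: ED 9C.

ED 9C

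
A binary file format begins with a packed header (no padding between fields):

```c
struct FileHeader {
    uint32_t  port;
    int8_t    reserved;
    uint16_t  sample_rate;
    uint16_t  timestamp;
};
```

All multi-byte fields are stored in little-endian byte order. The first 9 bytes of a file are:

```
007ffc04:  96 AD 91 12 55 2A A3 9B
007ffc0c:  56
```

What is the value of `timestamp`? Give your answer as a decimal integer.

22171

`timestamp` follows `port` (4 B), `reserved` (1 B), `sample_rate` (2 B), so it starts at offset 4 + 1 + 2 = 7 and occupies 2 bytes.
Bytes at offsets 7..8: 9B 56.
In little-endian order the low byte comes first in memory.
Reassemble most-significant byte first: 56 9B → 0x569B.
0x569B = 22171.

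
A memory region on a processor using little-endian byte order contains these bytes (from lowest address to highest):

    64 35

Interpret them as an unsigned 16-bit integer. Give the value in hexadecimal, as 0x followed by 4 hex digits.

Little-endian: lowest address holds the least-significant byte.
Reassemble most-significant byte first: 35 64 → 0x3564.

0x3564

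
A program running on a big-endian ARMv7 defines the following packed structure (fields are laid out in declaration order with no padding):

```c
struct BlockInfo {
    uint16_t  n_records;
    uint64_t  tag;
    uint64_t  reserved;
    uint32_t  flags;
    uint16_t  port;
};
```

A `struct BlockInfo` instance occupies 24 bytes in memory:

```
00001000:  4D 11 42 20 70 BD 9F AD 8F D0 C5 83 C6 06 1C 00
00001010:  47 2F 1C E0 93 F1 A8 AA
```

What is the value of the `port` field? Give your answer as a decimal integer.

43178

`port` follows `n_records` (2 B), `tag` (8 B), `reserved` (8 B), `flags` (4 B), so it starts at offset 2 + 8 + 8 + 4 = 22 and occupies 2 bytes.
Bytes at offsets 22..23: A8 AA.
In big-endian order the high byte comes first in memory.
The bytes are already most-significant first: 0xA8AA.
0xA8AA = 43178.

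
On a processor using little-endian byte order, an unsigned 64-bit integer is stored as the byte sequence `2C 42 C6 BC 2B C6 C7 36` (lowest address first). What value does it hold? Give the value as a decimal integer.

Little-endian: lowest address holds the least-significant byte.
Reassemble most-significant byte first: 36 C7 C6 2B BC C6 42 2C → 0x36C7C62BBCC6422C.
0x36C7C62BBCC6422C = 3947341489566532140.

3947341489566532140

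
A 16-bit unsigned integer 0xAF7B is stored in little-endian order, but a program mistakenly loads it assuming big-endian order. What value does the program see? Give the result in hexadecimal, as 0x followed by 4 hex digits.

0x7BAF

Stored little-endian, the bytes at ascending addresses are 7B AF.
Read back as big-endian, the last byte is least significant, giving 0x7BAF.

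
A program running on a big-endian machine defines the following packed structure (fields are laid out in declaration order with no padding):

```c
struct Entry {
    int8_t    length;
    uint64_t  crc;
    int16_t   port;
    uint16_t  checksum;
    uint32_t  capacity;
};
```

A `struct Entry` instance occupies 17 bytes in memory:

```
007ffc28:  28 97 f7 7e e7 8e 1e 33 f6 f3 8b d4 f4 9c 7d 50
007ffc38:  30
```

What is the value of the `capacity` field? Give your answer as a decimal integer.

2625458224

`capacity` follows `length` (1 B), `crc` (8 B), `port` (2 B), `checksum` (2 B), so it starts at offset 1 + 8 + 2 + 2 = 13 and occupies 4 bytes.
Bytes at offsets 13..16: 9C 7D 50 30.
Big-endian: lowest address holds the most-significant byte.
The bytes are already most-significant first: 0x9C7D5030.
0x9C7D5030 = 2625458224.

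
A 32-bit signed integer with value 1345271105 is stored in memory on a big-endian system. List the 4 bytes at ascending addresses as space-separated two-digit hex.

1345271105 in hexadecimal, padded to 32 bits, is 0x502F3541.
Split into bytes (most-significant first): 50 2F 35 41.
Big-endian: lowest address holds the most-significant byte.
So the memory order matches the most-significant-first order: 50 2F 35 41.

50 2F 35 41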